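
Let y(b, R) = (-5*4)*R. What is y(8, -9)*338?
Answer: 60840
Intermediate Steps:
y(b, R) = -20*R
y(8, -9)*338 = -20*(-9)*338 = 180*338 = 60840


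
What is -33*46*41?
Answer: -62238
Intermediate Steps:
-33*46*41 = -1518*41 = -62238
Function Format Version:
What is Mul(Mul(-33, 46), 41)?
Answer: -62238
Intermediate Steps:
Mul(Mul(-33, 46), 41) = Mul(-1518, 41) = -62238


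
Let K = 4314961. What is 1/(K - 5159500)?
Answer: -1/844539 ≈ -1.1841e-6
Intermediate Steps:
1/(K - 5159500) = 1/(4314961 - 5159500) = 1/(-844539) = -1/844539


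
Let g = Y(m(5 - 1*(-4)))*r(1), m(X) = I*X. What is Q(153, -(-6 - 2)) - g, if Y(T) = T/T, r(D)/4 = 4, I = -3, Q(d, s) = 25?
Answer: 9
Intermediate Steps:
m(X) = -3*X
r(D) = 16 (r(D) = 4*4 = 16)
Y(T) = 1
g = 16 (g = 1*16 = 16)
Q(153, -(-6 - 2)) - g = 25 - 1*16 = 25 - 16 = 9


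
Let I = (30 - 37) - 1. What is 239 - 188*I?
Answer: 1743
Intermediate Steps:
I = -8 (I = -7 - 1 = -8)
239 - 188*I = 239 - 188*(-8) = 239 + 1504 = 1743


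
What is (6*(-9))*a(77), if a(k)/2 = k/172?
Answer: -2079/43 ≈ -48.349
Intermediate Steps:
a(k) = k/86 (a(k) = 2*(k/172) = k/86)
(6*(-9))*a(77) = (6*(-9))*((1/86)*77) = -54*77/86 = -2079/43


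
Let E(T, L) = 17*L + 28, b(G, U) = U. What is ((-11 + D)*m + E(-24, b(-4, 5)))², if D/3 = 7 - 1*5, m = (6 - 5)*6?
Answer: 6889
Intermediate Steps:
E(T, L) = 28 + 17*L
m = 6 (m = 1*6 = 6)
D = 6 (D = 3*(7 - 1*5) = 3*(7 - 5) = 3*2 = 6)
((-11 + D)*m + E(-24, b(-4, 5)))² = ((-11 + 6)*6 + (28 + 17*5))² = (-5*6 + (28 + 85))² = (-30 + 113)² = 83² = 6889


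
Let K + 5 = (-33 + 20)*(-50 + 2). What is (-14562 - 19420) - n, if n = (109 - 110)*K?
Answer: -33363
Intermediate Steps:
K = 619 (K = -5 + (-33 + 20)*(-50 + 2) = -5 - 13*(-48) = -5 + 624 = 619)
n = -619 (n = (109 - 110)*619 = -1*619 = -619)
(-14562 - 19420) - n = (-14562 - 19420) - 1*(-619) = -33982 + 619 = -33363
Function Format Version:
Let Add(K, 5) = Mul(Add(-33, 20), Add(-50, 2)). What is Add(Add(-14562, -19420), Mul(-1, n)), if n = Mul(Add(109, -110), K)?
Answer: -33363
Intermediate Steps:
K = 619 (K = Add(-5, Mul(Add(-33, 20), Add(-50, 2))) = Add(-5, Mul(-13, -48)) = Add(-5, 624) = 619)
n = -619 (n = Mul(Add(109, -110), 619) = Mul(-1, 619) = -619)
Add(Add(-14562, -19420), Mul(-1, n)) = Add(Add(-14562, -19420), Mul(-1, -619)) = Add(-33982, 619) = -33363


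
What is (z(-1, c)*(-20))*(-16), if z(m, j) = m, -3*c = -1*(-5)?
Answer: -320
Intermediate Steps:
c = -5/3 (c = -(-1)*(-5)/3 = -⅓*5 = -5/3 ≈ -1.6667)
(z(-1, c)*(-20))*(-16) = -1*(-20)*(-16) = 20*(-16) = -320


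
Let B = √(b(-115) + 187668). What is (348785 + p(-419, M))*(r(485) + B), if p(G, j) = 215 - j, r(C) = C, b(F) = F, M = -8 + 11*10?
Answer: 169215530 + 12909226*√137 ≈ 3.2031e+8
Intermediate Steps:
M = 102 (M = -8 + 110 = 102)
B = 37*√137 (B = √(-115 + 187668) = √187553 = 37*√137 ≈ 433.07)
(348785 + p(-419, M))*(r(485) + B) = (348785 + (215 - 1*102))*(485 + 37*√137) = (348785 + (215 - 102))*(485 + 37*√137) = (348785 + 113)*(485 + 37*√137) = 348898*(485 + 37*√137) = 169215530 + 12909226*√137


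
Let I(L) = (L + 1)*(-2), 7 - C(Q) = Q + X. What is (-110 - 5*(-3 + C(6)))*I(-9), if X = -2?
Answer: -1760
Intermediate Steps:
C(Q) = 9 - Q (C(Q) = 7 - (Q - 2) = 7 - (-2 + Q) = 7 + (2 - Q) = 9 - Q)
I(L) = -2 - 2*L (I(L) = (1 + L)*(-2) = -2 - 2*L)
(-110 - 5*(-3 + C(6)))*I(-9) = (-110 - 5*(-3 + (9 - 1*6)))*(-2 - 2*(-9)) = (-110 - 5*(-3 + (9 - 6)))*(-2 + 18) = (-110 - 5*(-3 + 3))*16 = (-110 - 5*0)*16 = (-110 + 0)*16 = -110*16 = -1760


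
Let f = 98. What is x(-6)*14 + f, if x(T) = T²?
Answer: 602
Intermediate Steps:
x(-6)*14 + f = (-6)²*14 + 98 = 36*14 + 98 = 504 + 98 = 602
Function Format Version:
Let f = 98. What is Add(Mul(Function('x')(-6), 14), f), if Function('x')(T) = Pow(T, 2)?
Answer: 602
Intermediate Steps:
Add(Mul(Function('x')(-6), 14), f) = Add(Mul(Pow(-6, 2), 14), 98) = Add(Mul(36, 14), 98) = Add(504, 98) = 602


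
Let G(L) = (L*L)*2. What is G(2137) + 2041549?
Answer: 11175087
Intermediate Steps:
G(L) = 2*L² (G(L) = L²*2 = 2*L²)
G(2137) + 2041549 = 2*2137² + 2041549 = 2*4566769 + 2041549 = 9133538 + 2041549 = 11175087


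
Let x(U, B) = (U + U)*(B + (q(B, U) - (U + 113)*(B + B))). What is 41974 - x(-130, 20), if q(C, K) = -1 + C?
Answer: 228914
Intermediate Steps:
x(U, B) = 2*U*(-1 + 2*B - 2*B*(113 + U)) (x(U, B) = (U + U)*(B + ((-1 + B) - (U + 113)*(B + B))) = (2*U)*(B + ((-1 + B) - (113 + U)*2*B)) = (2*U)*(B + ((-1 + B) - 2*B*(113 + U))) = (2*U)*(B + (-1 + B - 2*B*(113 + U))) = (2*U)*(-1 + 2*B - 2*B*(113 + U)) = 2*U*(-1 + 2*B - 2*B*(113 + U)))
41974 - x(-130, 20) = 41974 - (-2)*(-130)*(1 + 224*20 + 2*20*(-130)) = 41974 - (-2)*(-130)*(1 + 4480 - 5200) = 41974 - (-2)*(-130)*(-719) = 41974 - 1*(-186940) = 41974 + 186940 = 228914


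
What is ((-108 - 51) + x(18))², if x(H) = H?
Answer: 19881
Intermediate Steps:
((-108 - 51) + x(18))² = ((-108 - 51) + 18)² = (-159 + 18)² = (-141)² = 19881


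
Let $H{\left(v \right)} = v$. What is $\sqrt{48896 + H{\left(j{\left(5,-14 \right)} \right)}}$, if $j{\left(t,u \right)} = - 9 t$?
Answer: $\sqrt{48851} \approx 221.02$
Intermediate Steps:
$\sqrt{48896 + H{\left(j{\left(5,-14 \right)} \right)}} = \sqrt{48896 - 45} = \sqrt{48851}$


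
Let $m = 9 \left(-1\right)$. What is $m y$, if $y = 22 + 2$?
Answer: $-216$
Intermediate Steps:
$y = 24$
$m = -9$
$m y = \left(-9\right) 24 = -216$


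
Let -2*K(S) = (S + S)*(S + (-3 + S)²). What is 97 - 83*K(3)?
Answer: 844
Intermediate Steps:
K(S) = -S*(S + (-3 + S)²) (K(S) = -(S + S)*(S + (-3 + S)²)/2 = -2*S*(S + (-3 + S)²)/2 = -S*(S + (-3 + S)²))
97 - 83*K(3) = 97 - (-83)*3*(3 + (-3 + 3)²) = 97 - (-83)*3*(3 + 0²) = 97 - (-83)*3*(3 + 0) = 97 - (-83)*3*3 = 97 - 83*(-9) = 97 + 747 = 844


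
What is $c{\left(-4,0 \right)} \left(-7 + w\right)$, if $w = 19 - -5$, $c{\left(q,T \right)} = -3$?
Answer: $-51$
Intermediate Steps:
$w = 24$ ($w = 19 + 5 = 24$)
$c{\left(-4,0 \right)} \left(-7 + w\right) = - 3 \left(-7 + 24\right) = \left(-3\right) 17 = -51$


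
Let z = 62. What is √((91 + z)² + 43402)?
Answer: √66811 ≈ 258.48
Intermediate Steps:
√((91 + z)² + 43402) = √((91 + 62)² + 43402) = √(153² + 43402) = √(23409 + 43402) = √66811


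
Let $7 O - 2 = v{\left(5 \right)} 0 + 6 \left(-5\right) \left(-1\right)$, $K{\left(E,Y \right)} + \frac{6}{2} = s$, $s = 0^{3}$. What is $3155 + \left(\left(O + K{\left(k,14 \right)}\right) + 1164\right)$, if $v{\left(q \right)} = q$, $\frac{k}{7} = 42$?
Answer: $\frac{30244}{7} \approx 4320.6$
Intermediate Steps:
$k = 294$ ($k = 7 \cdot 42 = 294$)
$s = 0$
$K{\left(E,Y \right)} = -3$ ($K{\left(E,Y \right)} = -3 + 0 = -3$)
$O = \frac{32}{7}$ ($O = \frac{2}{7} + \frac{5 \cdot 0 + 6 \left(-5\right) \left(-1\right)}{7} = \frac{2}{7} + \frac{0 - -30}{7} = \frac{2}{7} + \frac{0 + 30}{7} = \frac{2}{7} + \frac{1}{7} \cdot 30 = \frac{2}{7} + \frac{30}{7} = \frac{32}{7} \approx 4.5714$)
$3155 + \left(\left(O + K{\left(k,14 \right)}\right) + 1164\right) = 3155 + \left(\left(\frac{32}{7} - 3\right) + 1164\right) = 3155 + \left(\frac{11}{7} + 1164\right) = 3155 + \frac{8159}{7} = \frac{30244}{7}$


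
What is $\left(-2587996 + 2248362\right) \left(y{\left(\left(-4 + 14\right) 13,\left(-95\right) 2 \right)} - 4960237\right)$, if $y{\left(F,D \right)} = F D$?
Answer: $1693054093058$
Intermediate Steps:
$y{\left(F,D \right)} = D F$
$\left(-2587996 + 2248362\right) \left(y{\left(\left(-4 + 14\right) 13,\left(-95\right) 2 \right)} - 4960237\right) = \left(-2587996 + 2248362\right) \left(\left(-95\right) 2 \left(-4 + 14\right) 13 - 4960237\right) = - 339634 \left(- 190 \cdot 10 \cdot 13 - 4960237\right) = - 339634 \left(\left(-190\right) 130 - 4960237\right) = - 339634 \left(-24700 - 4960237\right) = \left(-339634\right) \left(-4984937\right) = 1693054093058$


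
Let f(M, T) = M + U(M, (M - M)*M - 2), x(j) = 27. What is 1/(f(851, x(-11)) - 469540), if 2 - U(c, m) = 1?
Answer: -1/468688 ≈ -2.1336e-6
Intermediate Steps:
U(c, m) = 1 (U(c, m) = 2 - 1*1 = 2 - 1 = 1)
f(M, T) = 1 + M (f(M, T) = M + 1 = 1 + M)
1/(f(851, x(-11)) - 469540) = 1/((1 + 851) - 469540) = 1/(852 - 469540) = 1/(-468688) = -1/468688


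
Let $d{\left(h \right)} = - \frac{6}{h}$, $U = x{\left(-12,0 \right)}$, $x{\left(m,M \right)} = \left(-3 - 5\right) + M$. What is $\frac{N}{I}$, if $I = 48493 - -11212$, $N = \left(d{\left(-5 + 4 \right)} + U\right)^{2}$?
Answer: $\frac{4}{59705} \approx 6.6996 \cdot 10^{-5}$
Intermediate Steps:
$x{\left(m,M \right)} = -8 + M$
$U = -8$ ($U = -8 + 0 = -8$)
$N = 4$ ($N = \left(- \frac{6}{-5 + 4} - 8\right)^{2} = \left(- \frac{6}{-1} - 8\right)^{2} = \left(\left(-6\right) \left(-1\right) - 8\right)^{2} = \left(6 - 8\right)^{2} = \left(-2\right)^{2} = 4$)
$I = 59705$ ($I = 48493 + 11212 = 59705$)
$\frac{N}{I} = \frac{4}{59705}$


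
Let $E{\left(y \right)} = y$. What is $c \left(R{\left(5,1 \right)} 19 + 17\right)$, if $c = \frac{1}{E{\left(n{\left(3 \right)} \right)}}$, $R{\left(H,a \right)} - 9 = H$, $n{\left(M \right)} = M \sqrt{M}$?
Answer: $\frac{283 \sqrt{3}}{9} \approx 54.463$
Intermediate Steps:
$n{\left(M \right)} = M^{\frac{3}{2}}$
$R{\left(H,a \right)} = 9 + H$
$c = \frac{\sqrt{3}}{9}$ ($c = \frac{1}{3^{\frac{3}{2}}} = \frac{1}{3 \sqrt{3}} = \frac{\sqrt{3}}{9} \approx 0.19245$)
$c \left(R{\left(5,1 \right)} 19 + 17\right) = \frac{\sqrt{3}}{9} \left(\left(9 + 5\right) 19 + 17\right) = \frac{\sqrt{3}}{9} \left(14 \cdot 19 + 17\right) = \frac{\sqrt{3}}{9} \left(266 + 17\right) = \frac{\sqrt{3}}{9} \cdot 283 = \frac{283 \sqrt{3}}{9}$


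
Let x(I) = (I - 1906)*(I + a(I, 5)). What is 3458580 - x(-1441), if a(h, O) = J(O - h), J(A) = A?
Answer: 3475315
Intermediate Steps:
a(h, O) = O - h
x(I) = -9530 + 5*I (x(I) = (I - 1906)*(I + (5 - I)) = (-1906 + I)*5 = -9530 + 5*I)
3458580 - x(-1441) = 3458580 - (-9530 + 5*(-1441)) = 3458580 - (-9530 - 7205) = 3458580 - 1*(-16735) = 3458580 + 16735 = 3475315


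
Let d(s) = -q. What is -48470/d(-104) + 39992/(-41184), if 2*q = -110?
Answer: -4541791/5148 ≈ -882.24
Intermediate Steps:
q = -55 (q = (1/2)*(-110) = -55)
d(s) = 55 (d(s) = -1*(-55) = 55)
-48470/d(-104) + 39992/(-41184) = -48470/55 + 39992/(-41184) = -48470*1/55 + 39992*(-1/41184) = -9694/11 - 4999/5148 = -4541791/5148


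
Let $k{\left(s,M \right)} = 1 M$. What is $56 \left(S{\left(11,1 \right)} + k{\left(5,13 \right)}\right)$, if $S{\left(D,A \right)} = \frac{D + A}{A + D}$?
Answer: $784$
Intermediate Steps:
$k{\left(s,M \right)} = M$
$S{\left(D,A \right)} = 1$ ($S{\left(D,A \right)} = \frac{A + D}{A + D} = 1$)
$56 \left(S{\left(11,1 \right)} + k{\left(5,13 \right)}\right) = 56 \left(1 + 13\right) = 56 \cdot 14 = 784$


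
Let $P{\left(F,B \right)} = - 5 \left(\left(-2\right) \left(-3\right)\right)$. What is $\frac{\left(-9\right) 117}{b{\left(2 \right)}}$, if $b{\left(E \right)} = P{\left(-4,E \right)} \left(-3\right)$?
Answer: $- \frac{117}{10} \approx -11.7$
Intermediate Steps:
$P{\left(F,B \right)} = -30$ ($P{\left(F,B \right)} = \left(-5\right) 6 = -30$)
$b{\left(E \right)} = 90$ ($b{\left(E \right)} = \left(-30\right) \left(-3\right) = 90$)
$\frac{\left(-9\right) 117}{b{\left(2 \right)}} = \frac{\left(-9\right) 117}{90} = \left(-1053\right) \frac{1}{90} = - \frac{117}{10}$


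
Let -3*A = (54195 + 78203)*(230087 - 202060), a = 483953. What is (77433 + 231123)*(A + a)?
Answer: -381505517861724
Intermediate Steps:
A = -3710718746/3 (A = -(54195 + 78203)*(230087 - 202060)/3 = -132398*28027/3 = -⅓*3710718746 = -3710718746/3 ≈ -1.2369e+9)
(77433 + 231123)*(A + a) = (77433 + 231123)*(-3710718746/3 + 483953) = 308556*(-3709266887/3) = -381505517861724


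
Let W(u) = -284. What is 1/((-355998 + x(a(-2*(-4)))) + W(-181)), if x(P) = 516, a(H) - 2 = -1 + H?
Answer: -1/355766 ≈ -2.8108e-6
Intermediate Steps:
a(H) = 1 + H (a(H) = 2 + (-1 + H) = 1 + H)
1/((-355998 + x(a(-2*(-4)))) + W(-181)) = 1/((-355998 + 516) - 284) = 1/(-355482 - 284) = 1/(-355766) = -1/355766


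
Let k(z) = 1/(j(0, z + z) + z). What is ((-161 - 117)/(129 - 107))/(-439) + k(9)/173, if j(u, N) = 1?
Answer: 245299/8354170 ≈ 0.029362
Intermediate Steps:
k(z) = 1/(1 + z)
((-161 - 117)/(129 - 107))/(-439) + k(9)/173 = ((-161 - 117)/(129 - 107))/(-439) + 1/((1 + 9)*173) = -278/22*(-1/439) + (1/173)/10 = -278*1/22*(-1/439) + (⅒)*(1/173) = -139/11*(-1/439) + 1/1730 = 139/4829 + 1/1730 = 245299/8354170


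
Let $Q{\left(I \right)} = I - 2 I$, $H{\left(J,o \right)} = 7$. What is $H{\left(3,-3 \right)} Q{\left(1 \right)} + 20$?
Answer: $13$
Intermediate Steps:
$Q{\left(I \right)} = - I$
$H{\left(3,-3 \right)} Q{\left(1 \right)} + 20 = 7 \left(\left(-1\right) 1\right) + 20 = 7 \left(-1\right) + 20 = -7 + 20 = 13$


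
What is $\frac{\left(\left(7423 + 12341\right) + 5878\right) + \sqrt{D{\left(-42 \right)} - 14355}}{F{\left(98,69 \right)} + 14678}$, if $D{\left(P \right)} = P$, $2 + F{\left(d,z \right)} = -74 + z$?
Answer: $\frac{25642}{14671} + \frac{i \sqrt{14397}}{14671} \approx 1.7478 + 0.0081785 i$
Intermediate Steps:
$F{\left(d,z \right)} = -76 + z$ ($F{\left(d,z \right)} = -2 + \left(-74 + z\right) = -76 + z$)
$\frac{\left(\left(7423 + 12341\right) + 5878\right) + \sqrt{D{\left(-42 \right)} - 14355}}{F{\left(98,69 \right)} + 14678} = \frac{\left(\left(7423 + 12341\right) + 5878\right) + \sqrt{-42 - 14355}}{\left(-76 + 69\right) + 14678} = \frac{\left(19764 + 5878\right) + \sqrt{-42 - 14355}}{-7 + 14678} = \frac{25642 + \sqrt{-14397}}{14671} = \left(25642 + i \sqrt{14397}\right) \frac{1}{14671} = \frac{25642}{14671} + \frac{i \sqrt{14397}}{14671}$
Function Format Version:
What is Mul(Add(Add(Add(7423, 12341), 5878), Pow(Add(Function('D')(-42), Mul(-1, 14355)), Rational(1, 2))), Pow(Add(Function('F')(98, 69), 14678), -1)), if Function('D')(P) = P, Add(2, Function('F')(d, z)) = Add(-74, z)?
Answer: Add(Rational(25642, 14671), Mul(Rational(1, 14671), I, Pow(14397, Rational(1, 2)))) ≈ Add(1.7478, Mul(0.0081785, I))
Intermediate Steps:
Function('F')(d, z) = Add(-76, z) (Function('F')(d, z) = Add(-2, Add(-74, z)) = Add(-76, z))
Mul(Add(Add(Add(7423, 12341), 5878), Pow(Add(Function('D')(-42), Mul(-1, 14355)), Rational(1, 2))), Pow(Add(Function('F')(98, 69), 14678), -1)) = Mul(Add(Add(Add(7423, 12341), 5878), Pow(Add(-42, Mul(-1, 14355)), Rational(1, 2))), Pow(Add(Add(-76, 69), 14678), -1)) = Mul(Add(Add(19764, 5878), Pow(Add(-42, -14355), Rational(1, 2))), Pow(Add(-7, 14678), -1)) = Mul(Add(25642, Pow(-14397, Rational(1, 2))), Pow(14671, -1)) = Mul(Add(25642, Mul(I, Pow(14397, Rational(1, 2)))), Rational(1, 14671)) = Add(Rational(25642, 14671), Mul(Rational(1, 14671), I, Pow(14397, Rational(1, 2))))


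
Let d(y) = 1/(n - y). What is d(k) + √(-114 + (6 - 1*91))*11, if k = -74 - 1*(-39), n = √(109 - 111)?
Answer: (-I + 385*√199 + 11*I*√398)/(√2 - 35*I) ≈ 0.028525 + 155.17*I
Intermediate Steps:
n = I*√2 (n = √(-2) = I*√2 ≈ 1.4142*I)
k = -35 (k = -74 + 39 = -35)
d(y) = 1/(-y + I*√2) (d(y) = 1/(I*√2 - y) = 1/(-y + I*√2))
d(k) + √(-114 + (6 - 1*91))*11 = -1/(-35 - I*√2) + √(-114 + (6 - 1*91))*11 = -1/(-35 - I*√2) + √(-114 + (6 - 91))*11 = -1/(-35 - I*√2) + √(-114 - 85)*11 = -1/(-35 - I*√2) + √(-199)*11 = -1/(-35 - I*√2) + (I*√199)*11 = -1/(-35 - I*√2) + 11*I*√199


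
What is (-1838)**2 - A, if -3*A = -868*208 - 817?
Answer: 9953371/3 ≈ 3.3178e+6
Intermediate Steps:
A = 181361/3 (A = -(-868*208 - 817)/3 = -(-180544 - 817)/3 = -1/3*(-181361) = 181361/3 ≈ 60454.)
(-1838)**2 - A = (-1838)**2 - 1*181361/3 = 3378244 - 181361/3 = 9953371/3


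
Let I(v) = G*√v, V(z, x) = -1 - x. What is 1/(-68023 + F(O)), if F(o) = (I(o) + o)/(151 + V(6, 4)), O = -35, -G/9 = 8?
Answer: -1449983378/98632567101889 + 10512*I*√35/98632567101889 ≈ -1.4701e-5 + 6.3052e-10*I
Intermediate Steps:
G = -72 (G = -9*8 = -72)
I(v) = -72*√v
F(o) = -36*√o/73 + o/146 (F(o) = (-72*√o + o)/(151 + (-1 - 1*4)) = (o - 72*√o)/(151 + (-1 - 4)) = (o - 72*√o)/(151 - 5) = (o - 72*√o)/146 = (o - 72*√o)*(1/146) = -36*√o/73 + o/146)
1/(-68023 + F(O)) = 1/(-68023 + (-36*I*√35/73 + (1/146)*(-35))) = 1/(-68023 + (-36*I*√35/73 - 35/146)) = 1/(-68023 + (-35/146 - 36*I*√35/73)) = 1/(-9931393/146 - 36*I*√35/73)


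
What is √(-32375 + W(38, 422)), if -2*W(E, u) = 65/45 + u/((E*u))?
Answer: I*√420755057/114 ≈ 179.93*I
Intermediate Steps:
W(E, u) = -13/18 - 1/(2*E) (W(E, u) = -(65/45 + u/((E*u)))/2 = -(65*(1/45) + u*(1/(E*u)))/2 = -(13/9 + 1/E)/2 = -13/18 - 1/(2*E))
√(-32375 + W(38, 422)) = √(-32375 + (1/18)*(-9 - 13*38)/38) = √(-32375 + (1/18)*(1/38)*(-9 - 494)) = √(-32375 + (1/18)*(1/38)*(-503)) = √(-32375 - 503/684) = √(-22145003/684) = I*√420755057/114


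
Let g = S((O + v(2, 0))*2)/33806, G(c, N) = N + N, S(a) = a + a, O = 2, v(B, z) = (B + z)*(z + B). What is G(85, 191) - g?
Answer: 6456934/16903 ≈ 382.00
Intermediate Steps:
v(B, z) = (B + z)**2 (v(B, z) = (B + z)*(B + z) = (B + z)**2)
S(a) = 2*a
G(c, N) = 2*N
g = 12/16903 (g = (2*((2 + (2 + 0)**2)*2))/33806 = (2*((2 + 2**2)*2))*(1/33806) = (2*((2 + 4)*2))*(1/33806) = (2*(6*2))*(1/33806) = (2*12)*(1/33806) = 24*(1/33806) = 12/16903 ≈ 0.00070993)
G(85, 191) - g = 2*191 - 1*12/16903 = 382 - 12/16903 = 6456934/16903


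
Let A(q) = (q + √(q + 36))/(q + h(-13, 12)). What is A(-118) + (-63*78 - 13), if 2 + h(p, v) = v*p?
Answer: -679867/138 - I*√82/276 ≈ -4926.6 - 0.032809*I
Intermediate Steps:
h(p, v) = -2 + p*v (h(p, v) = -2 + v*p = -2 + p*v)
A(q) = (q + √(36 + q))/(-158 + q) (A(q) = (q + √(q + 36))/(q + (-2 - 13*12)) = (q + √(36 + q))/(q + (-2 - 156)) = (q + √(36 + q))/(q - 158) = (q + √(36 + q))/(-158 + q))
A(-118) + (-63*78 - 13) = (-118 + √(36 - 118))/(-158 - 118) + (-63*78 - 13) = (-118 + √(-82))/(-276) + (-4914 - 13) = -(-118 + I*√82)/276 - 4927 = (59/138 - I*√82/276) - 4927 = -679867/138 - I*√82/276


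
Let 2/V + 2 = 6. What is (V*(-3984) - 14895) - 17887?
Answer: -34774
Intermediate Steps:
V = ½ (V = 2/(-2 + 6) = 2/4 = 2*(¼) = ½ ≈ 0.50000)
(V*(-3984) - 14895) - 17887 = ((½)*(-3984) - 14895) - 17887 = (-1992 - 14895) - 17887 = -16887 - 17887 = -34774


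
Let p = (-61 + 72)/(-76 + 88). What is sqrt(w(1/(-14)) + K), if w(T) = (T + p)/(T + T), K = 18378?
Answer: sqrt(661395)/6 ≈ 135.54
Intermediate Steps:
p = 11/12 ≈ 0.91667
w(T) = (11/12 + T)/(2*T) (w(T) = (T + 11/12)/(T + T) = (11/12 + T)/((2*T)) = (11/12 + T)*(1/(2*T)) = (11/12 + T)/(2*T))
sqrt(w(1/(-14)) + K) = sqrt((11 + 12/(-14))/(24*(1/(-14))) + 18378) = sqrt((11 + 12*(-1/14))/(24*(-1/14)) + 18378) = sqrt((1/24)*(-14)*(11 - 6/7) + 18378) = sqrt((1/24)*(-14)*(71/7) + 18378) = sqrt(-71/12 + 18378) = sqrt(220465/12) = sqrt(661395)/6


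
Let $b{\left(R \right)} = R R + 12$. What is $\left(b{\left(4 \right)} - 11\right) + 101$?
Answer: $118$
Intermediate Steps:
$b{\left(R \right)} = 12 + R^{2}$ ($b{\left(R \right)} = R^{2} + 12 = 12 + R^{2}$)
$\left(b{\left(4 \right)} - 11\right) + 101 = \left(\left(12 + 4^{2}\right) - 11\right) + 101 = \left(\left(12 + 16\right) - 11\right) + 101 = \left(28 - 11\right) + 101 = 17 + 101 = 118$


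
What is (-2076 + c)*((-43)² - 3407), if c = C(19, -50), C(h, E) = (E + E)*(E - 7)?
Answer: -5646192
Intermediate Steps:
C(h, E) = 2*E*(-7 + E) (C(h, E) = (2*E)*(-7 + E) = 2*E*(-7 + E))
c = 5700 (c = 2*(-50)*(-7 - 50) = 2*(-50)*(-57) = 5700)
(-2076 + c)*((-43)² - 3407) = (-2076 + 5700)*((-43)² - 3407) = 3624*(1849 - 3407) = 3624*(-1558) = -5646192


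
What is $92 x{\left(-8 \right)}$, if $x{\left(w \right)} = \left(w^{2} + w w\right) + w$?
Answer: $11040$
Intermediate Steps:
$x{\left(w \right)} = w + 2 w^{2}$ ($x{\left(w \right)} = \left(w^{2} + w^{2}\right) + w = 2 w^{2} + w = w + 2 w^{2}$)
$92 x{\left(-8 \right)} = 92 \left(- 8 \left(1 + 2 \left(-8\right)\right)\right) = 92 \left(- 8 \left(1 - 16\right)\right) = 92 \left(\left(-8\right) \left(-15\right)\right) = 92 \cdot 120 = 11040$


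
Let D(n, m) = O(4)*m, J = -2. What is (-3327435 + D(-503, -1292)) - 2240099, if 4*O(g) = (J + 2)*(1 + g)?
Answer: -5567534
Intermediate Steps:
O(g) = 0 (O(g) = ((-2 + 2)*(1 + g))/4 = (0*(1 + g))/4 = (¼)*0 = 0)
D(n, m) = 0 (D(n, m) = 0*m = 0)
(-3327435 + D(-503, -1292)) - 2240099 = (-3327435 + 0) - 2240099 = -3327435 - 2240099 = -5567534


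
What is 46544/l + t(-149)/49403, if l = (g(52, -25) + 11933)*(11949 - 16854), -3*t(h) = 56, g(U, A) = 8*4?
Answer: -3394928632/2899379319975 ≈ -0.0011709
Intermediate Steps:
g(U, A) = 32
t(h) = -56/3 (t(h) = -⅓*56 = -56/3)
l = -58688325 (l = (32 + 11933)*(11949 - 16854) = 11965*(-4905) = -58688325)
46544/l + t(-149)/49403 = 46544/(-58688325) - 56/3/49403 = 46544*(-1/58688325) - 56/3*1/49403 = -46544/58688325 - 56/148209 = -3394928632/2899379319975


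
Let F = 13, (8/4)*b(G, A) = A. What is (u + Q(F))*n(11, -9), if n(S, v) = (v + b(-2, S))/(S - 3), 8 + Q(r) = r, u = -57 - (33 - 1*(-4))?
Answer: 623/16 ≈ 38.938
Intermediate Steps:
b(G, A) = A/2
u = -94 (u = -57 - (33 + 4) = -57 - 1*37 = -57 - 37 = -94)
Q(r) = -8 + r
n(S, v) = (v + S/2)/(-3 + S) (n(S, v) = (v + S/2)/(S - 3) = (v + S/2)/(-3 + S))
(u + Q(F))*n(11, -9) = (-94 + (-8 + 13))*((-9 + (½)*11)/(-3 + 11)) = (-94 + 5)*((-9 + 11/2)/8) = -89*(-7)/(8*2) = -89*(-7/16) = 623/16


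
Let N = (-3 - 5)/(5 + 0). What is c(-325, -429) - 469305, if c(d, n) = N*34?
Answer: -2346797/5 ≈ -4.6936e+5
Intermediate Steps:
N = -8/5 ≈ -1.6000
c(d, n) = -272/5 (c(d, n) = -8/5*34 = -272/5)
c(-325, -429) - 469305 = -272/5 - 469305 = -2346797/5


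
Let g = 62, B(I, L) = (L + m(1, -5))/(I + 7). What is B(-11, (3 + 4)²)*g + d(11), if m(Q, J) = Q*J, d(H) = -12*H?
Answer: -814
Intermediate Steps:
m(Q, J) = J*Q
B(I, L) = (-5 + L)/(7 + I) (B(I, L) = (L - 5*1)/(I + 7) = (L - 5)/(7 + I) = (-5 + L)/(7 + I))
B(-11, (3 + 4)²)*g + d(11) = ((-5 + (3 + 4)²)/(7 - 11))*62 - 12*11 = ((-5 + 7²)/(-4))*62 - 132 = -(-5 + 49)/4*62 - 132 = -¼*44*62 - 132 = -11*62 - 132 = -682 - 132 = -814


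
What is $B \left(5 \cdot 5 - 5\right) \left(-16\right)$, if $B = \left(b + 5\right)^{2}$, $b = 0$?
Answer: $-8000$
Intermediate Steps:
$B = 25$ ($B = \left(0 + 5\right)^{2} = 5^{2} = 25$)
$B \left(5 \cdot 5 - 5\right) \left(-16\right) = 25 \left(5 \cdot 5 - 5\right) \left(-16\right) = 25 \left(25 - 5\right) \left(-16\right) = 25 \cdot 20 \left(-16\right) = 500 \left(-16\right) = -8000$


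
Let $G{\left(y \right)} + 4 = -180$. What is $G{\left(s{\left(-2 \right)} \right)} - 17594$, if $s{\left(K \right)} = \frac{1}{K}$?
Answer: $-17778$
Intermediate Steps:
$G{\left(y \right)} = -184$ ($G{\left(y \right)} = -4 - 180 = -184$)
$G{\left(s{\left(-2 \right)} \right)} - 17594 = -184 - 17594 = -17778$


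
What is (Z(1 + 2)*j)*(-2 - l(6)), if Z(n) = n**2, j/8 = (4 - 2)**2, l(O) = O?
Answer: -2304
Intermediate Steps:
j = 32 (j = 8*(4 - 2)**2 = 8*2**2 = 8*4 = 32)
(Z(1 + 2)*j)*(-2 - l(6)) = ((1 + 2)**2*32)*(-2 - 1*6) = (3**2*32)*(-2 - 6) = (9*32)*(-8) = 288*(-8) = -2304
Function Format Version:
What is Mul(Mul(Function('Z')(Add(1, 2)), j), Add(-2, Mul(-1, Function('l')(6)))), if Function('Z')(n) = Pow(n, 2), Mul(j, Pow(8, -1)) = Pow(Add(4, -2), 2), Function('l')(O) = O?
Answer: -2304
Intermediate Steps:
j = 32 (j = Mul(8, Pow(Add(4, -2), 2)) = Mul(8, Pow(2, 2)) = Mul(8, 4) = 32)
Mul(Mul(Function('Z')(Add(1, 2)), j), Add(-2, Mul(-1, Function('l')(6)))) = Mul(Mul(Pow(Add(1, 2), 2), 32), Add(-2, Mul(-1, 6))) = Mul(Mul(Pow(3, 2), 32), Add(-2, -6)) = Mul(Mul(9, 32), -8) = Mul(288, -8) = -2304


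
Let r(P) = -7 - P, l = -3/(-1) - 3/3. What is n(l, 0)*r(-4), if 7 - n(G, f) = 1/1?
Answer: -18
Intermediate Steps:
l = 2 (l = -3*(-1) - 3*⅓ = 3 - 1 = 2)
n(G, f) = 6 (n(G, f) = 7 - 1/1 = 7 - 1*1 = 7 - 1 = 6)
n(l, 0)*r(-4) = 6*(-7 - 1*(-4)) = 6*(-7 + 4) = 6*(-3) = -18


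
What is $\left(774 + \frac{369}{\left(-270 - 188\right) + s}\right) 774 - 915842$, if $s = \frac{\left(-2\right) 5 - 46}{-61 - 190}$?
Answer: $- \frac{18234367019}{57451} \approx -3.1739 \cdot 10^{5}$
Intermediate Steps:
$s = \frac{56}{251}$ ($s = \frac{-10 - 46}{-251} = \left(-56\right) \left(- \frac{1}{251}\right) = \frac{56}{251} \approx 0.22311$)
$\left(774 + \frac{369}{\left(-270 - 188\right) + s}\right) 774 - 915842 = \left(774 + \frac{369}{\left(-270 - 188\right) + \frac{56}{251}}\right) 774 - 915842 = \left(774 + \frac{369}{-458 + \frac{56}{251}}\right) 774 - 915842 = \left(774 + \frac{369}{- \frac{114902}{251}}\right) 774 - 915842 = \left(774 + 369 \left(- \frac{251}{114902}\right)\right) 774 - 915842 = \left(774 - \frac{92619}{114902}\right) 774 - 915842 = \frac{88841529}{114902} \cdot 774 - 915842 = \frac{34381671723}{57451} - 915842 = - \frac{18234367019}{57451}$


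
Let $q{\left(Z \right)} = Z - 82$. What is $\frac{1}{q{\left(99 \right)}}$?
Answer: $\frac{1}{17} \approx 0.058824$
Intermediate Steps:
$q{\left(Z \right)} = -82 + Z$
$\frac{1}{q{\left(99 \right)}} = \frac{1}{-82 + 99} = \frac{1}{17}$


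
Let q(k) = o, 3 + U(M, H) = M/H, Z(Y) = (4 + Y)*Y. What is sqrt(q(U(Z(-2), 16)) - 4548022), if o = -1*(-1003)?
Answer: I*sqrt(4547019) ≈ 2132.4*I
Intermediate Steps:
Z(Y) = Y*(4 + Y)
U(M, H) = -3 + M/H
o = 1003
q(k) = 1003
sqrt(q(U(Z(-2), 16)) - 4548022) = sqrt(1003 - 4548022) = sqrt(-4547019) = I*sqrt(4547019)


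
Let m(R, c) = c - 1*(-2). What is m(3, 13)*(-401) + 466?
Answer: -5549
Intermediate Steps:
m(R, c) = 2 + c (m(R, c) = c + 2 = 2 + c)
m(3, 13)*(-401) + 466 = (2 + 13)*(-401) + 466 = 15*(-401) + 466 = -6015 + 466 = -5549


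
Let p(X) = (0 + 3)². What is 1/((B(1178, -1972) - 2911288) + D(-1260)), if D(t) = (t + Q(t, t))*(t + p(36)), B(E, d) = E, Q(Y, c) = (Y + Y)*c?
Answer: -1/3973509050 ≈ -2.5167e-10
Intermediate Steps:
Q(Y, c) = 2*Y*c (Q(Y, c) = (2*Y)*c = 2*Y*c)
p(X) = 9 (p(X) = 3² = 9)
D(t) = (9 + t)*(t + 2*t²) (D(t) = (t + 2*t*t)*(t + 9) = (t + 2*t²)*(9 + t) = (9 + t)*(t + 2*t²))
1/((B(1178, -1972) - 2911288) + D(-1260)) = 1/((1178 - 2911288) - 1260*(9 + 2*(-1260)² + 19*(-1260))) = 1/(-2910110 - 1260*(9 + 2*1587600 - 23940)) = 1/(-2910110 - 1260*(9 + 3175200 - 23940)) = 1/(-2910110 - 1260*3151269) = 1/(-2910110 - 3970598940) = 1/(-3973509050) = -1/3973509050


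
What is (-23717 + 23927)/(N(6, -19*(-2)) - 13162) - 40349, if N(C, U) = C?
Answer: -265415827/6578 ≈ -40349.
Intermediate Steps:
(-23717 + 23927)/(N(6, -19*(-2)) - 13162) - 40349 = (-23717 + 23927)/(6 - 13162) - 40349 = 210/(-13156) - 40349 = 210*(-1/13156) - 40349 = -105/6578 - 40349 = -265415827/6578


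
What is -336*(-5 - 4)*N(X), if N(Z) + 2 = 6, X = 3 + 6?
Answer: 12096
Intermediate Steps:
X = 9
N(Z) = 4 (N(Z) = -2 + 6 = 4)
-336*(-5 - 4)*N(X) = -336*(-5 - 4)*4 = -(-3024)*4 = -336*(-36) = 12096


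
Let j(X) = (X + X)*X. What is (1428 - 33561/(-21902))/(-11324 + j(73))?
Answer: -10436539/4862244 ≈ -2.1464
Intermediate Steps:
j(X) = 2*X² (j(X) = (2*X)*X = 2*X²)
(1428 - 33561/(-21902))/(-11324 + j(73)) = (1428 - 33561/(-21902))/(-11324 + 2*73²) = (1428 - 33561*(-1/21902))/(-11324 + 2*5329) = (1428 + 33561/21902)/(-11324 + 10658) = (31309617/21902)/(-666) = (31309617/21902)*(-1/666) = -10436539/4862244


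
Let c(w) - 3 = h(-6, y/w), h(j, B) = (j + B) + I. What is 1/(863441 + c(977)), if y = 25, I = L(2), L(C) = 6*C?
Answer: 977/843590675 ≈ 1.1581e-6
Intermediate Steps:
I = 12 (I = 6*2 = 12)
h(j, B) = 12 + B + j (h(j, B) = (j + B) + 12 = (B + j) + 12 = 12 + B + j)
c(w) = 9 + 25/w (c(w) = 3 + (12 + 25/w - 6) = 3 + (6 + 25/w) = 9 + 25/w)
1/(863441 + c(977)) = 1/(863441 + (9 + 25/977)) = 1/(863441 + 8818/977) = 1/(843590675/977) = 977/843590675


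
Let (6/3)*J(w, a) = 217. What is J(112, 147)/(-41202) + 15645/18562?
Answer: 91798759/109255932 ≈ 0.84022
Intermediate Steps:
J(w, a) = 217/2 (J(w, a) = (½)*217 = 217/2)
J(112, 147)/(-41202) + 15645/18562 = (217/2)/(-41202) + 15645/18562 = (217/2)*(-1/41202) + 15645*(1/18562) = -31/11772 + 15645/18562 = 91798759/109255932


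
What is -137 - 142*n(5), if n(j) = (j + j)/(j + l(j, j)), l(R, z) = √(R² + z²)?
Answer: 147 - 284*√2 ≈ -254.64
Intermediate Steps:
n(j) = 2*j/(j + √2*√(j²)) (n(j) = (j + j)/(j + √(j² + j²)) = (2*j)/(j + √(2*j²)) = (2*j)/(j + √2*√(j²)) = 2*j/(j + √2*√(j²)))
-137 - 142*n(5) = -137 - 284*5/(5 + √2*√(5²)) = -137 - 284*5/(5 + √2*√25) = -137 - 284*5/(5 + √2*5) = -137 - 284*5/(5 + 5*√2) = -137 - 1420/(5 + 5*√2)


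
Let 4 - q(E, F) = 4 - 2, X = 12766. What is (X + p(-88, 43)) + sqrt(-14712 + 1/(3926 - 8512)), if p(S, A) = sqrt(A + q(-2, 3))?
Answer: 12766 + 3*sqrt(5) + I*sqrt(309413902538)/4586 ≈ 12773.0 + 121.29*I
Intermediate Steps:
q(E, F) = 2 (q(E, F) = 4 - (4 - 2) = 4 - 1*2 = 4 - 2 = 2)
p(S, A) = sqrt(2 + A) (p(S, A) = sqrt(A + 2) = sqrt(2 + A))
(X + p(-88, 43)) + sqrt(-14712 + 1/(3926 - 8512)) = (12766 + sqrt(2 + 43)) + sqrt(-14712 + 1/(3926 - 8512)) = (12766 + sqrt(45)) + sqrt(-14712 + 1/(-4586)) = (12766 + 3*sqrt(5)) + sqrt(-14712 - 1/4586) = (12766 + 3*sqrt(5)) + sqrt(-67469233/4586) = (12766 + 3*sqrt(5)) + I*sqrt(309413902538)/4586 = 12766 + 3*sqrt(5) + I*sqrt(309413902538)/4586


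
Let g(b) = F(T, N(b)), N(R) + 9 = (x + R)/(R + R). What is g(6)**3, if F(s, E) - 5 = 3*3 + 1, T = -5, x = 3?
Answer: 3375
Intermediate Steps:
N(R) = -9 + (3 + R)/(2*R) (N(R) = -9 + (3 + R)/(R + R) = -9 + (3 + R)/((2*R)) = -9 + (3 + R)*(1/(2*R)) = -9 + (3 + R)/(2*R))
F(s, E) = 15 (F(s, E) = 5 + (3*3 + 1) = 5 + (9 + 1) = 5 + 10 = 15)
g(b) = 15
g(6)**3 = 15**3 = 3375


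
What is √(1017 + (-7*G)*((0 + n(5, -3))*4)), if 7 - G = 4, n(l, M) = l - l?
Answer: 3*√113 ≈ 31.890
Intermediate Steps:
n(l, M) = 0
G = 3 (G = 7 - 1*4 = 7 - 4 = 3)
√(1017 + (-7*G)*((0 + n(5, -3))*4)) = √(1017 + (-7*3)*((0 + 0)*4)) = √(1017 - 0*4) = √(1017 - 21*0) = √(1017 + 0) = √1017 = 3*√113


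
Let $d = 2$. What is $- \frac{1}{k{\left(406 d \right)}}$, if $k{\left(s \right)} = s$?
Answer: $- \frac{1}{812} \approx -0.0012315$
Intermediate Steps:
$- \frac{1}{k{\left(406 d \right)}} = - \frac{1}{406 \cdot 2} = - \frac{1}{812}$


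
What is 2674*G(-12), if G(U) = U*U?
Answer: 385056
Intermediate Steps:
G(U) = U²
2674*G(-12) = 2674*(-12)² = 2674*144 = 385056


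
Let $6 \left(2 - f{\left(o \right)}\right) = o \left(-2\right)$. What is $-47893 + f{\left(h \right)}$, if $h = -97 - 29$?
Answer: $-47933$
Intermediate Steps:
$h = -126$
$f{\left(o \right)} = 2 + \frac{o}{3}$ ($f{\left(o \right)} = 2 - \frac{o \left(-2\right)}{6} = 2 - \frac{\left(-2\right) o}{6} = 2 + \frac{o}{3}$)
$-47893 + f{\left(h \right)} = -47893 + \left(2 + \frac{1}{3} \left(-126\right)\right) = -47893 + \left(2 - 42\right) = -47893 - 40 = -47933$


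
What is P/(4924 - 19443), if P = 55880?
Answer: -55880/14519 ≈ -3.8488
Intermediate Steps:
P/(4924 - 19443) = 55880/(4924 - 19443) = 55880/(-14519) = 55880*(-1/14519) = -55880/14519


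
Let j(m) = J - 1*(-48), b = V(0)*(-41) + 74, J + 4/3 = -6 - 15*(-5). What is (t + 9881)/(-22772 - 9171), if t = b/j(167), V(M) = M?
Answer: -3428929/11084221 ≈ -0.30935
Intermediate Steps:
J = 203/3 (J = -4/3 + (-6 - 15*(-5)) = -4/3 + (-6 + 75) = -4/3 + 69 = 203/3 ≈ 67.667)
b = 74 (b = 0*(-41) + 74 = 0 + 74 = 74)
j(m) = 347/3 (j(m) = 203/3 - 1*(-48) = 203/3 + 48 = 347/3)
t = 222/347 (t = 74/(347/3) = 74*(3/347) = 222/347 ≈ 0.63977)
(t + 9881)/(-22772 - 9171) = (222/347 + 9881)/(-22772 - 9171) = (3428929/347)/(-31943) = (3428929/347)*(-1/31943) = -3428929/11084221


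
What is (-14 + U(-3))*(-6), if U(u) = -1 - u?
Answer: 72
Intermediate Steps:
(-14 + U(-3))*(-6) = (-14 + (-1 - 1*(-3)))*(-6) = (-14 + (-1 + 3))*(-6) = (-14 + 2)*(-6) = -12*(-6) = 72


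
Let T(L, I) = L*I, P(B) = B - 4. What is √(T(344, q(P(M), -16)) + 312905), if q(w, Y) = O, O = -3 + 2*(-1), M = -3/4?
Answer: √311185 ≈ 557.84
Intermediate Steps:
M = -¾ (M = -3*¼ = -¾ ≈ -0.75000)
P(B) = -4 + B
O = -5 (O = -3 - 2 = -5)
q(w, Y) = -5
T(L, I) = I*L
√(T(344, q(P(M), -16)) + 312905) = √(-5*344 + 312905) = √(-1720 + 312905) = √311185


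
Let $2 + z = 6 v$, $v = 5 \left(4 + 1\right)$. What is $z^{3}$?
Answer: $3241792$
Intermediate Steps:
$v = 25$ ($v = 5 \cdot 5 = 25$)
$z = 148$ ($z = -2 + 6 \cdot 25 = -2 + 150 = 148$)
$z^{3} = 148^{3} = 3241792$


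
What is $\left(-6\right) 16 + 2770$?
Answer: $2674$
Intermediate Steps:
$\left(-6\right) 16 + 2770 = -96 + 2770 = 2674$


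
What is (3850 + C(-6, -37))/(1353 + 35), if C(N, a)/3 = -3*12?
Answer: 1871/694 ≈ 2.6960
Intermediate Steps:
C(N, a) = -108 (C(N, a) = 3*(-3*12) = 3*(-36) = -108)
(3850 + C(-6, -37))/(1353 + 35) = (3850 - 108)/(1353 + 35) = 3742/1388 = 3742*(1/1388) = 1871/694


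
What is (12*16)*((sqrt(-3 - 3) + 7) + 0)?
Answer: 1344 + 192*I*sqrt(6) ≈ 1344.0 + 470.3*I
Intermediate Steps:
(12*16)*((sqrt(-3 - 3) + 7) + 0) = 192*((sqrt(-6) + 7) + 0) = 192*((I*sqrt(6) + 7) + 0) = 192*((7 + I*sqrt(6)) + 0) = 192*(7 + I*sqrt(6)) = 1344 + 192*I*sqrt(6)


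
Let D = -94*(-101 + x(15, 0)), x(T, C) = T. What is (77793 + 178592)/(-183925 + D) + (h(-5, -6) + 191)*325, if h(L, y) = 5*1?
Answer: 11200815315/175841 ≈ 63699.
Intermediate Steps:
h(L, y) = 5
D = 8084 (D = -94*(-101 + 15) = -94*(-86) = 8084)
(77793 + 178592)/(-183925 + D) + (h(-5, -6) + 191)*325 = (77793 + 178592)/(-183925 + 8084) + (5 + 191)*325 = 256385/(-175841) + 196*325 = 256385*(-1/175841) + 63700 = -256385/175841 + 63700 = 11200815315/175841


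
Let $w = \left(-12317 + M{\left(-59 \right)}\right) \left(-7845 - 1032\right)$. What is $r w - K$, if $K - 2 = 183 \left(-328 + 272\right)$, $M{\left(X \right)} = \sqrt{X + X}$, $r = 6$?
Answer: $656038300 - 53262 i \sqrt{118} \approx 6.5604 \cdot 10^{8} - 5.7857 \cdot 10^{5} i$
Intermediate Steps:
$M{\left(X \right)} = \sqrt{2} \sqrt{X}$ ($M{\left(X \right)} = \sqrt{2 X} = \sqrt{2} \sqrt{X}$)
$w = 109338009 - 8877 i \sqrt{118}$ ($w = \left(-12317 + \sqrt{2} \sqrt{-59}\right) \left(-7845 - 1032\right) = \left(-12317 + \sqrt{2} i \sqrt{59}\right) \left(-8877\right) = \left(-12317 + i \sqrt{118}\right) \left(-8877\right) = 109338009 - 8877 i \sqrt{118} \approx 1.0934 \cdot 10^{8} - 96429.0 i$)
$K = -10246$ ($K = 2 + 183 \left(-328 + 272\right) = 2 + 183 \left(-56\right) = 2 - 10248 = -10246$)
$r w - K = 6 \left(109338009 - 8877 i \sqrt{118}\right) - -10246 = \left(656028054 - 53262 i \sqrt{118}\right) + 10246 = 656038300 - 53262 i \sqrt{118}$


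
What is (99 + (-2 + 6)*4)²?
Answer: 13225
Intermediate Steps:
(99 + (-2 + 6)*4)² = (99 + 4*4)² = (99 + 16)² = 115² = 13225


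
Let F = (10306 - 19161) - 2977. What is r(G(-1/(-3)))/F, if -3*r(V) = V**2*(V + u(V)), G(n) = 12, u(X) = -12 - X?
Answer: -24/493 ≈ -0.048682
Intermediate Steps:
r(V) = 4*V**2 (r(V) = -V**2*(V + (-12 - V))/3 = -V**2*(-12)/3 = -(-4)*V**2 = 4*V**2)
F = -11832 (F = -8855 - 2977 = -11832)
r(G(-1/(-3)))/F = (4*12**2)/(-11832) = (4*144)*(-1/11832) = 576*(-1/11832) = -24/493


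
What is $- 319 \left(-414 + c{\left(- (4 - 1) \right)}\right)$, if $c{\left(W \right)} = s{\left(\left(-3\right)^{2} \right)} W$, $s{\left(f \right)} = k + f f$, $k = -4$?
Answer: $205755$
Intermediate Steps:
$s{\left(f \right)} = -4 + f^{2}$ ($s{\left(f \right)} = -4 + f f = -4 + f^{2}$)
$c{\left(W \right)} = 77 W$ ($c{\left(W \right)} = \left(-4 + \left(\left(-3\right)^{2}\right)^{2}\right) W = \left(-4 + 9^{2}\right) W = \left(-4 + 81\right) W = 77 W$)
$- 319 \left(-414 + c{\left(- (4 - 1) \right)}\right) = - 319 \left(-414 + 77 \left(- (4 - 1)\right)\right) = - 319 \left(-414 + 77 \left(\left(-1\right) 3\right)\right) = - 319 \left(-414 + 77 \left(-3\right)\right) = - 319 \left(-414 - 231\right) = \left(-319\right) \left(-645\right) = 205755$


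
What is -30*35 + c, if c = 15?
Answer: -1035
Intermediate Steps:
-30*35 + c = -30*35 + 15 = -1050 + 15 = -1035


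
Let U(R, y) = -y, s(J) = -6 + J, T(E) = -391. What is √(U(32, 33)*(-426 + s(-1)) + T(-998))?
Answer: √13898 ≈ 117.89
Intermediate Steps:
√(U(32, 33)*(-426 + s(-1)) + T(-998)) = √((-1*33)*(-426 + (-6 - 1)) - 391) = √(-33*(-426 - 7) - 391) = √(-33*(-433) - 391) = √(14289 - 391) = √13898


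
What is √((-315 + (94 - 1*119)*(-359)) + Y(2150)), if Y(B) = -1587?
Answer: √7073 ≈ 84.101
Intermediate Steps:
√((-315 + (94 - 1*119)*(-359)) + Y(2150)) = √((-315 + (94 - 1*119)*(-359)) - 1587) = √((-315 + (94 - 119)*(-359)) - 1587) = √((-315 - 25*(-359)) - 1587) = √((-315 + 8975) - 1587) = √(8660 - 1587) = √7073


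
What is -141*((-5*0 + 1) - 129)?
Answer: 18048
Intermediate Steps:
-141*((-5*0 + 1) - 129) = -141*((0 + 1) - 129) = -141*(1 - 129) = -141*(-128) = 18048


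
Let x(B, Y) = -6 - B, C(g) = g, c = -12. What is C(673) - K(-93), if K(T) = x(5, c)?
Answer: 684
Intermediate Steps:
K(T) = -11 (K(T) = -6 - 1*5 = -6 - 5 = -11)
C(673) - K(-93) = 673 - 1*(-11) = 673 + 11 = 684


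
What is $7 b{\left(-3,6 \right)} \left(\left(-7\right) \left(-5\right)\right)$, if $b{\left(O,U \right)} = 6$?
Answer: $1470$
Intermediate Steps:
$7 b{\left(-3,6 \right)} \left(\left(-7\right) \left(-5\right)\right) = 7 \cdot 6 \left(\left(-7\right) \left(-5\right)\right) = 42 \cdot 35 = 1470$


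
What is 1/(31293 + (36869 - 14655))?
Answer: 1/53507 ≈ 1.8689e-5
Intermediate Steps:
1/(31293 + (36869 - 14655)) = 1/(31293 + 22214) = 1/53507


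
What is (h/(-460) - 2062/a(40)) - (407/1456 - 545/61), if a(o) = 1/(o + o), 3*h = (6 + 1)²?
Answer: -5054361028111/30641520 ≈ -1.6495e+5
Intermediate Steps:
h = 49/3 (h = (6 + 1)²/3 = (⅓)*7² = (⅓)*49 = 49/3 ≈ 16.333)
a(o) = 1/(2*o)
(h/(-460) - 2062/a(40)) - (407/1456 - 545/61) = ((49/3)/(-460) - 2062/((½)/40)) - (407/1456 - 545/61) = ((49/3)*(-1/460) - 2062/((½)*(1/40))) - (407*(1/1456) - 545*1/61) = (-49/1380 - 2062/1/80) - (407/1456 - 545/61) = (-49/1380 - 2062*80) - 1*(-768693/88816) = (-49/1380 - 164960) + 768693/88816 = -227644849/1380 + 768693/88816 = -5054361028111/30641520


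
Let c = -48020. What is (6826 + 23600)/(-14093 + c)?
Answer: -30426/62113 ≈ -0.48985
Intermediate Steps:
(6826 + 23600)/(-14093 + c) = (6826 + 23600)/(-14093 - 48020) = 30426/(-62113) = 30426*(-1/62113) = -30426/62113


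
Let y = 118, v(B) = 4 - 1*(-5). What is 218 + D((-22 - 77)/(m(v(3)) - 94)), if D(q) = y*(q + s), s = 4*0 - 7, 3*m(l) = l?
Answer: -43646/91 ≈ -479.63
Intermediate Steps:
v(B) = 9 (v(B) = 4 + 5 = 9)
m(l) = l/3
s = -7 (s = 0 - 7 = -7)
D(q) = -826 + 118*q (D(q) = 118*(q - 7) = 118*(-7 + q) = -826 + 118*q)
218 + D((-22 - 77)/(m(v(3)) - 94)) = 218 + (-826 + 118*((-22 - 77)/((1/3)*9 - 94))) = 218 + (-826 + 118*(-99/(3 - 94))) = 218 + (-826 + 118*(-99/(-91))) = 218 + (-826 + 118*(-99*(-1/91))) = 218 + (-826 + 118*(99/91)) = 218 + (-826 + 11682/91) = 218 - 63484/91 = -43646/91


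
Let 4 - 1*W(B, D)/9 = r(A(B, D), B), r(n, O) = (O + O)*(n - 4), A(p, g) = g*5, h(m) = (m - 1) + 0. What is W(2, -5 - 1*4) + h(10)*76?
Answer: 2484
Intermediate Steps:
h(m) = -1 + m (h(m) = (-1 + m) + 0 = -1 + m)
A(p, g) = 5*g
r(n, O) = 2*O*(-4 + n) (r(n, O) = (2*O)*(-4 + n) = 2*O*(-4 + n))
W(B, D) = 36 - 18*B*(-4 + 5*D)
W(2, -5 - 1*4) + h(10)*76 = (36 - 18*2*(-4 + 5*(-5 - 1*4))) + (-1 + 10)*76 = (36 - 18*2*(-4 + 5*(-5 - 4))) + 9*76 = (36 - 18*2*(-4 + 5*(-9))) + 684 = (36 - 18*2*(-4 - 45)) + 684 = (36 - 18*2*(-49)) + 684 = (36 + 1764) + 684 = 1800 + 684 = 2484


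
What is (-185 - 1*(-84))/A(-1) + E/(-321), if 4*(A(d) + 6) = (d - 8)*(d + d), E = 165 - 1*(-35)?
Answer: 7138/107 ≈ 66.710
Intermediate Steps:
E = 200 (E = 165 + 35 = 200)
A(d) = -6 + d*(-8 + d)/2 (A(d) = -6 + ((d - 8)*(d + d))/4 = -6 + ((-8 + d)*(2*d))/4 = -6 + (2*d*(-8 + d))/4 = -6 + d*(-8 + d)/2)
(-185 - 1*(-84))/A(-1) + E/(-321) = (-185 - 1*(-84))/(-6 + (1/2)*(-1)**2 - 4*(-1)) + 200/(-321) = (-185 + 84)/(-6 + (1/2)*1 + 4) + 200*(-1/321) = -101/(-6 + 1/2 + 4) - 200/321 = -101/(-3/2) - 200/321 = -101*(-2/3) - 200/321 = 202/3 - 200/321 = 7138/107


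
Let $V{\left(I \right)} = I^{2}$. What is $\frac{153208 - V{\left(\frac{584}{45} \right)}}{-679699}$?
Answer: $- \frac{309905144}{1376390475} \approx -0.22516$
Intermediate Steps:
$\frac{153208 - V{\left(\frac{584}{45} \right)}}{-679699} = \frac{153208 - \left(\frac{584}{45}\right)^{2}}{-679699} = \left(153208 - \left(584 \cdot \frac{1}{45}\right)^{2}\right) \left(- \frac{1}{679699}\right) = \left(153208 - \left(\frac{584}{45}\right)^{2}\right) \left(- \frac{1}{679699}\right) = \left(153208 - \frac{341056}{2025}\right) \left(- \frac{1}{679699}\right) = \frac{309905144}{2025} \left(- \frac{1}{679699}\right) = - \frac{309905144}{1376390475}$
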